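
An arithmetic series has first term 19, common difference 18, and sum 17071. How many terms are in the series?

Using S = n/2 × [2a + (n-1)d]
17071 = n/2 × [2(19) + (n-1)(18)]
17071 = n/2 × [38 + 18n - 18]
34142 = n × [20 + 18n]
18n² + (20)n - 34142 = 0
Discriminant: Δ = (20)² - 4(18)(-34142) = 400 + 2458224 = 2458624
√Δ = 1568
n = [-(20) + √Δ] / (2·18) = (-20 + 1568) / 36 = 1548 / 36 = 43
(The negative root is discarded since n must be a positive integer.)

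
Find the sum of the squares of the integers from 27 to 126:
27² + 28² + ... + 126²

Use ∑_{k=1}^{n} k² = n(n+1)(2n+1)/6, then subtract the first 26 terms.
∑_{k=1}^{126} k² = 126×127×253/6 = 674751
∑_{k=1}^{26} k² = 26×27×53/6 = 6201
∑_{k=27}^{126} k² = 674751 - 6201 = 668550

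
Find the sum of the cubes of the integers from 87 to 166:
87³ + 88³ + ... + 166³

Use ∑_{k=1}^{n} k³ = [n(n+1)/2]², then subtract the first 86 terms.
∑_{k=1}^{166} k³ = [166×167/2]² = 13861² = 192127321
∑_{k=1}^{86} k³ = [86×87/2]² = 3741² = 13995081
∑_{k=87}^{166} k³ = 192127321 - 13995081 = 178132240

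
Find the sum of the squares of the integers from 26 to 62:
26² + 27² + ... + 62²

Use ∑_{k=1}^{n} k² = n(n+1)(2n+1)/6, then subtract the first 25 terms.
∑_{k=1}^{62} k² = 62×63×125/6 = 81375
∑_{k=1}^{25} k² = 25×26×51/6 = 5525
∑_{k=26}^{62} k² = 81375 - 5525 = 75850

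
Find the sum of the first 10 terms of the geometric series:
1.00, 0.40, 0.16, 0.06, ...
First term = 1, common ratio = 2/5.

Sₙ = a(1 - rⁿ) / (1 - r)
S_10 = 1(1 - (2/5)^10) / (1 - (2/5))
S_10 = 1(1 - (1024/9765625)) / (3/5)
S_10 = 3254867/1953125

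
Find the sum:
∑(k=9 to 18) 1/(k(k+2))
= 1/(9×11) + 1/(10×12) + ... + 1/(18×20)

Partial fractions: 1/(k(k+2)) = (1/2)[1/k - 1/(k+2)]
Telescoping leaves the first two and last two terms:
= (1/2)[1/9 + 1/10 - 1/19 - 1/20]
= 371/6840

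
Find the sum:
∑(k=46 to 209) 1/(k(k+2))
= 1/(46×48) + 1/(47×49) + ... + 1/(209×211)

Partial fractions: 1/(k(k+2)) = (1/2)[1/k - 1/(k+2)]
Telescoping leaves the first two and last two terms:
= (1/2)[1/46 + 1/47 - 1/210 - 1/211]
= 802657/47899110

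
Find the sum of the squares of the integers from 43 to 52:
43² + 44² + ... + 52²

Use ∑_{k=1}^{n} k² = n(n+1)(2n+1)/6, then subtract the first 42 terms.
∑_{k=1}^{52} k² = 52×53×105/6 = 48230
∑_{k=1}^{42} k² = 42×43×85/6 = 25585
∑_{k=43}^{52} k² = 48230 - 25585 = 22645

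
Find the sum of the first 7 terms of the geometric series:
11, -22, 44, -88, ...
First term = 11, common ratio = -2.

Sₙ = a(1 - rⁿ) / (1 - r)
S_7 = 11(1 - (-2)^7) / (1 - (-2))
S_7 = 11(1 - (-128)) / (3)
S_7 = 473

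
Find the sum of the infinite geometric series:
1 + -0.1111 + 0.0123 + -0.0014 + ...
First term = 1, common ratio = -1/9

For |r| < 1, S = a / (1 - r)
S = 1 / (1 - (-1/9))
S = 1 / (10/9)
S = 9/10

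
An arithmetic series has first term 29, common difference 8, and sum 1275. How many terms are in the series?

Using S = n/2 × [2a + (n-1)d]
1275 = n/2 × [2(29) + (n-1)(8)]
1275 = n/2 × [58 + 8n - 8]
2550 = n × [50 + 8n]
8n² + (50)n - 2550 = 0
Discriminant: Δ = (50)² - 4(8)(-2550) = 2500 + 81600 = 84100
√Δ = 290
n = [-(50) + √Δ] / (2·8) = (-50 + 290) / 16 = 240 / 16 = 15
(The negative root is discarded since n must be a positive integer.)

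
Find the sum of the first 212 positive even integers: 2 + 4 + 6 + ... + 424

Sum of first n even numbers = n(n+1)
= 212×213
= 45156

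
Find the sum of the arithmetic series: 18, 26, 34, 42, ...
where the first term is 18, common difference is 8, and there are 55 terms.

Sₙ = n/2 × (first + last)
Last term = a + (n-1)d = 18 + (55-1)×8 = 450
S_55 = 55/2 × (18 + 450)
S_55 = 55/2 × 468 = 12870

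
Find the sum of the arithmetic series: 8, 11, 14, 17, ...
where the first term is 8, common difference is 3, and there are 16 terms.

Sₙ = n/2 × (first + last)
Last term = a + (n-1)d = 8 + (16-1)×3 = 53
S_16 = 16/2 × (8 + 53)
S_16 = 16/2 × 61 = 488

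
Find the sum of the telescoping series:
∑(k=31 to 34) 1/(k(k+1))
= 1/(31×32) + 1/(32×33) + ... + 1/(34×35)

Partial fractions: 1/(k(k+1)) = 1/k - 1/(k+1)
The series telescopes:
= (1/31 - 1/32) + (1/32 - 1/33) + ... + (1/34 - 1/35)
= 1/31 - 1/35
= 4/1085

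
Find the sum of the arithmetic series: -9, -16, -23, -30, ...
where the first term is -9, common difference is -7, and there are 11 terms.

Sₙ = n/2 × (first + last)
Last term = a + (n-1)d = -9 + (11-1)×(-7) = -79
S_11 = 11/2 × (-9 + (-79))
S_11 = 11/2 × (-88) = -484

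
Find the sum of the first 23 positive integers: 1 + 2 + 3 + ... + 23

Formula: ∑k = n(n+1)/2
= 23×24/2
= 552/2
= 276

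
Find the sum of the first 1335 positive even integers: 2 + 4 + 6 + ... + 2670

Sum of first n even numbers = n(n+1)
= 1335×1336
= 1783560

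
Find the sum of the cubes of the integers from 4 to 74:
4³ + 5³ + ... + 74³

Use ∑_{k=1}^{n} k³ = [n(n+1)/2]², then subtract the first 3 terms.
∑_{k=1}^{74} k³ = [74×75/2]² = 2775² = 7700625
∑_{k=1}^{3} k³ = [3×4/2]² = 6² = 36
∑_{k=4}^{74} k³ = 7700625 - 36 = 7700589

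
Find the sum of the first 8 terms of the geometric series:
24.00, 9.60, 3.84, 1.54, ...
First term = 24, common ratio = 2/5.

Sₙ = a(1 - rⁿ) / (1 - r)
S_8 = 24(1 - (2/5)^8) / (1 - (2/5))
S_8 = 24(1 - (256/390625)) / (3/5)
S_8 = 3122952/78125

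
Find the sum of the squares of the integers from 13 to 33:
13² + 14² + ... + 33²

Use ∑_{k=1}^{n} k² = n(n+1)(2n+1)/6, then subtract the first 12 terms.
∑_{k=1}^{33} k² = 33×34×67/6 = 12529
∑_{k=1}^{12} k² = 12×13×25/6 = 650
∑_{k=13}^{33} k² = 12529 - 650 = 11879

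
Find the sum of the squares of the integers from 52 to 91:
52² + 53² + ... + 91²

Use ∑_{k=1}^{n} k² = n(n+1)(2n+1)/6, then subtract the first 51 terms.
∑_{k=1}^{91} k² = 91×92×183/6 = 255346
∑_{k=1}^{51} k² = 51×52×103/6 = 45526
∑_{k=52}^{91} k² = 255346 - 45526 = 209820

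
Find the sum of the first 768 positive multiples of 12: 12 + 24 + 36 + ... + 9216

Factor out 12: = 12(1 + 2 + ... + 768) = 12 × n(n+1)/2
= 12 × 768×769/2
= 12 × 295296
= 3543552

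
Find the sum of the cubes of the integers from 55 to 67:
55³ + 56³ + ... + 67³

Use ∑_{k=1}^{n} k³ = [n(n+1)/2]², then subtract the first 54 terms.
∑_{k=1}^{67} k³ = [67×68/2]² = 2278² = 5189284
∑_{k=1}^{54} k³ = [54×55/2]² = 1485² = 2205225
∑_{k=55}^{67} k³ = 5189284 - 2205225 = 2984059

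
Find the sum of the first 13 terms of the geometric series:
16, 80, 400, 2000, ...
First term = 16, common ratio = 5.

Sₙ = a(1 - rⁿ) / (1 - r)
S_13 = 16(1 - 5^13) / (1 - 5)
S_13 = 16(1 - 1220703125) / (-4)
S_13 = 4882812496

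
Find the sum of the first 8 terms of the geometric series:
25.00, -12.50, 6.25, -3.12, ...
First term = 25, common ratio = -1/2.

Sₙ = a(1 - rⁿ) / (1 - r)
S_8 = 25(1 - (-1/2)^8) / (1 - (-1/2))
S_8 = 25(1 - (1/256)) / (3/2)
S_8 = 2125/128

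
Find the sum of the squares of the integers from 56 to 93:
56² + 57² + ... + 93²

Use ∑_{k=1}^{n} k² = n(n+1)(2n+1)/6, then subtract the first 55 terms.
∑_{k=1}^{93} k² = 93×94×187/6 = 272459
∑_{k=1}^{55} k² = 55×56×111/6 = 56980
∑_{k=56}^{93} k² = 272459 - 56980 = 215479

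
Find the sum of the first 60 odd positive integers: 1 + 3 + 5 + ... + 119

Sum of first n odd numbers = n²
= 60²
= 3600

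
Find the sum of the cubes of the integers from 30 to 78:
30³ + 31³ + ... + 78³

Use ∑_{k=1}^{n} k³ = [n(n+1)/2]², then subtract the first 29 terms.
∑_{k=1}^{78} k³ = [78×79/2]² = 3081² = 9492561
∑_{k=1}^{29} k³ = [29×30/2]² = 435² = 189225
∑_{k=30}^{78} k³ = 9492561 - 189225 = 9303336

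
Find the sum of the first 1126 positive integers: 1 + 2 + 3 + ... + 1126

Formula: ∑k = n(n+1)/2
= 1126×1127/2
= 1269002/2
= 634501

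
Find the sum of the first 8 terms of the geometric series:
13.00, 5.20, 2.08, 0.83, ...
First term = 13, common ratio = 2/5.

Sₙ = a(1 - rⁿ) / (1 - r)
S_8 = 13(1 - (2/5)^8) / (1 - (2/5))
S_8 = 13(1 - (256/390625)) / (3/5)
S_8 = 1691599/78125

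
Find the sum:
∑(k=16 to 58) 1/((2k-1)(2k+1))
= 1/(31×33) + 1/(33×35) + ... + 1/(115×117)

Partial fractions: 1/((2k-1)(2k+1)) = (1/2)[1/(2k-1) - 1/(2k+1)]
The series telescopes:
= (1/2)[1/31 - 1/117]
= 43/3627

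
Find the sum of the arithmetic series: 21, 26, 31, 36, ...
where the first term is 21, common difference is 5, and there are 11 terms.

Sₙ = n/2 × (first + last)
Last term = a + (n-1)d = 21 + (11-1)×5 = 71
S_11 = 11/2 × (21 + 71)
S_11 = 11/2 × 92 = 506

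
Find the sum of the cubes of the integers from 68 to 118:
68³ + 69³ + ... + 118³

Use ∑_{k=1}^{n} k³ = [n(n+1)/2]², then subtract the first 67 terms.
∑_{k=1}^{118} k³ = [118×119/2]² = 7021² = 49294441
∑_{k=1}^{67} k³ = [67×68/2]² = 2278² = 5189284
∑_{k=68}^{118} k³ = 49294441 - 5189284 = 44105157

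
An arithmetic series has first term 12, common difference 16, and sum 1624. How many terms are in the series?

Using S = n/2 × [2a + (n-1)d]
1624 = n/2 × [2(12) + (n-1)(16)]
1624 = n/2 × [24 + 16n - 16]
3248 = n × [8 + 16n]
16n² + (8)n - 3248 = 0
Discriminant: Δ = (8)² - 4(16)(-3248) = 64 + 207872 = 207936
√Δ = 456
n = [-(8) + √Δ] / (2·16) = (-8 + 456) / 32 = 448 / 32 = 14
(The negative root is discarded since n must be a positive integer.)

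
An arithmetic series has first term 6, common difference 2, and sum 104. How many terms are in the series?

Using S = n/2 × [2a + (n-1)d]
104 = n/2 × [2(6) + (n-1)(2)]
104 = n/2 × [12 + 2n - 2]
208 = n × [10 + 2n]
2n² + (10)n - 208 = 0
Discriminant: Δ = (10)² - 4(2)(-208) = 100 + 1664 = 1764
√Δ = 42
n = [-(10) + √Δ] / (2·2) = (-10 + 42) / 4 = 32 / 4 = 8
(The negative root is discarded since n must be a positive integer.)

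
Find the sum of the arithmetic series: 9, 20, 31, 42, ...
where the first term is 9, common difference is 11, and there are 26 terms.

Sₙ = n/2 × (first + last)
Last term = a + (n-1)d = 9 + (26-1)×11 = 284
S_26 = 26/2 × (9 + 284)
S_26 = 26/2 × 293 = 3809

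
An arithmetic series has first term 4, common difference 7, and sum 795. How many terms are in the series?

Using S = n/2 × [2a + (n-1)d]
795 = n/2 × [2(4) + (n-1)(7)]
795 = n/2 × [8 + 7n - 7]
1590 = n × [1 + 7n]
7n² + (1)n - 1590 = 0
Discriminant: Δ = (1)² - 4(7)(-1590) = 1 + 44520 = 44521
√Δ = 211
n = [-(1) + √Δ] / (2·7) = (-1 + 211) / 14 = 210 / 14 = 15
(The negative root is discarded since n must be a positive integer.)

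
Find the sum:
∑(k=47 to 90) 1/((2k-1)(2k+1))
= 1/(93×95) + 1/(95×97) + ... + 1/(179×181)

Partial fractions: 1/((2k-1)(2k+1)) = (1/2)[1/(2k-1) - 1/(2k+1)]
The series telescopes:
= (1/2)[1/93 - 1/181]
= 44/16833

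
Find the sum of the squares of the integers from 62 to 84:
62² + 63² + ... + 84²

Use ∑_{k=1}^{n} k² = n(n+1)(2n+1)/6, then subtract the first 61 terms.
∑_{k=1}^{84} k² = 84×85×169/6 = 201110
∑_{k=1}^{61} k² = 61×62×123/6 = 77531
∑_{k=62}^{84} k² = 201110 - 77531 = 123579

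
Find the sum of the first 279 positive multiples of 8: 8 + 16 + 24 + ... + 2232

Factor out 8: = 8(1 + 2 + ... + 279) = 8 × n(n+1)/2
= 8 × 279×280/2
= 8 × 39060
= 312480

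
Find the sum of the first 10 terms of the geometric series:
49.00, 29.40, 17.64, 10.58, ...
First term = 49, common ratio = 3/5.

Sₙ = a(1 - rⁿ) / (1 - r)
S_10 = 49(1 - (3/5)^10) / (1 - (3/5))
S_10 = 49(1 - (59049/9765625)) / (2/5)
S_10 = 237811112/1953125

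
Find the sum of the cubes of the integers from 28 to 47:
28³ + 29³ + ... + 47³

Use ∑_{k=1}^{n} k³ = [n(n+1)/2]², then subtract the first 27 terms.
∑_{k=1}^{47} k³ = [47×48/2]² = 1128² = 1272384
∑_{k=1}^{27} k³ = [27×28/2]² = 378² = 142884
∑_{k=28}^{47} k³ = 1272384 - 142884 = 1129500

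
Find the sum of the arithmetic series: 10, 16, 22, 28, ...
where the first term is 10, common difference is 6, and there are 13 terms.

Sₙ = n/2 × (first + last)
Last term = a + (n-1)d = 10 + (13-1)×6 = 82
S_13 = 13/2 × (10 + 82)
S_13 = 13/2 × 92 = 598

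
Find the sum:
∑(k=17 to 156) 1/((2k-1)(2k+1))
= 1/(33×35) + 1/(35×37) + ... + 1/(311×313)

Partial fractions: 1/((2k-1)(2k+1)) = (1/2)[1/(2k-1) - 1/(2k+1)]
The series telescopes:
= (1/2)[1/33 - 1/313]
= 140/10329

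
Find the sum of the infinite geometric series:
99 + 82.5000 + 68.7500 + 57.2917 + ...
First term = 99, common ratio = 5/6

For |r| < 1, S = a / (1 - r)
S = 99 / (1 - (5/6))
S = 99 / (1/6)
S = 594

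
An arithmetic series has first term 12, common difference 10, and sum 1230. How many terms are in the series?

Using S = n/2 × [2a + (n-1)d]
1230 = n/2 × [2(12) + (n-1)(10)]
1230 = n/2 × [24 + 10n - 10]
2460 = n × [14 + 10n]
10n² + (14)n - 2460 = 0
Discriminant: Δ = (14)² - 4(10)(-2460) = 196 + 98400 = 98596
√Δ = 314
n = [-(14) + √Δ] / (2·10) = (-14 + 314) / 20 = 300 / 20 = 15
(The negative root is discarded since n must be a positive integer.)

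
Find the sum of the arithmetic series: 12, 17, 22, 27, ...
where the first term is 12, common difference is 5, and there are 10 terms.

Sₙ = n/2 × (first + last)
Last term = a + (n-1)d = 12 + (10-1)×5 = 57
S_10 = 10/2 × (12 + 57)
S_10 = 10/2 × 69 = 345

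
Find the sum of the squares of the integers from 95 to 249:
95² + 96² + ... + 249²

Use ∑_{k=1}^{n} k² = n(n+1)(2n+1)/6, then subtract the first 94 terms.
∑_{k=1}^{249} k² = 249×250×499/6 = 5177125
∑_{k=1}^{94} k² = 94×95×189/6 = 281295
∑_{k=95}^{249} k² = 5177125 - 281295 = 4895830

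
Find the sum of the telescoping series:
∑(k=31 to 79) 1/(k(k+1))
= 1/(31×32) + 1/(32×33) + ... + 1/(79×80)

Partial fractions: 1/(k(k+1)) = 1/k - 1/(k+1)
The series telescopes:
= (1/31 - 1/32) + (1/32 - 1/33) + ... + (1/79 - 1/80)
= 1/31 - 1/80
= 49/2480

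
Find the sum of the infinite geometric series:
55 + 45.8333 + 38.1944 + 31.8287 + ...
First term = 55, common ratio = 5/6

For |r| < 1, S = a / (1 - r)
S = 55 / (1 - (5/6))
S = 55 / (1/6)
S = 330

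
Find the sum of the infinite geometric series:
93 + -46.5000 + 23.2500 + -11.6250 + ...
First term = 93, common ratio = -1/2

For |r| < 1, S = a / (1 - r)
S = 93 / (1 - (-1/2))
S = 93 / (3/2)
S = 62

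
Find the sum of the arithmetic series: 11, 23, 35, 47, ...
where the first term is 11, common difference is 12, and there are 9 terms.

Sₙ = n/2 × (first + last)
Last term = a + (n-1)d = 11 + (9-1)×12 = 107
S_9 = 9/2 × (11 + 107)
S_9 = 9/2 × 118 = 531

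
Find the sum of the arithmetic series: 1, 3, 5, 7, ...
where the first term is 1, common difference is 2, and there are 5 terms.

Sₙ = n/2 × (first + last)
Last term = a + (n-1)d = 1 + (5-1)×2 = 9
S_5 = 5/2 × (1 + 9)
S_5 = 5/2 × 10 = 25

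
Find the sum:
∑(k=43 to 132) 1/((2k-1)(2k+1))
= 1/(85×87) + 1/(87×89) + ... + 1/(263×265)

Partial fractions: 1/((2k-1)(2k+1)) = (1/2)[1/(2k-1) - 1/(2k+1)]
The series telescopes:
= (1/2)[1/85 - 1/265]
= 18/4505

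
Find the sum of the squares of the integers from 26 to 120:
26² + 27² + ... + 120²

Use ∑_{k=1}^{n} k² = n(n+1)(2n+1)/6, then subtract the first 25 terms.
∑_{k=1}^{120} k² = 120×121×241/6 = 583220
∑_{k=1}^{25} k² = 25×26×51/6 = 5525
∑_{k=26}^{120} k² = 583220 - 5525 = 577695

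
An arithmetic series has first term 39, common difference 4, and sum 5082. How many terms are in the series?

Using S = n/2 × [2a + (n-1)d]
5082 = n/2 × [2(39) + (n-1)(4)]
5082 = n/2 × [78 + 4n - 4]
10164 = n × [74 + 4n]
4n² + (74)n - 10164 = 0
Discriminant: Δ = (74)² - 4(4)(-10164) = 5476 + 162624 = 168100
√Δ = 410
n = [-(74) + √Δ] / (2·4) = (-74 + 410) / 8 = 336 / 8 = 42
(The negative root is discarded since n must be a positive integer.)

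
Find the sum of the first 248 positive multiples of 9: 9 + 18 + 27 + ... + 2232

Factor out 9: = 9(1 + 2 + ... + 248) = 9 × n(n+1)/2
= 9 × 248×249/2
= 9 × 30876
= 277884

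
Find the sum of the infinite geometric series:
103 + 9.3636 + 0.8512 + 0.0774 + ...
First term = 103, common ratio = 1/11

For |r| < 1, S = a / (1 - r)
S = 103 / (1 - (1/11))
S = 103 / (10/11)
S = 1133/10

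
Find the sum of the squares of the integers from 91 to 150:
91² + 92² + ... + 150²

Use ∑_{k=1}^{n} k² = n(n+1)(2n+1)/6, then subtract the first 90 terms.
∑_{k=1}^{150} k² = 150×151×301/6 = 1136275
∑_{k=1}^{90} k² = 90×91×181/6 = 247065
∑_{k=91}^{150} k² = 1136275 - 247065 = 889210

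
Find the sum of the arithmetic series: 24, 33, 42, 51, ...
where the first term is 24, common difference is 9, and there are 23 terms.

Sₙ = n/2 × (first + last)
Last term = a + (n-1)d = 24 + (23-1)×9 = 222
S_23 = 23/2 × (24 + 222)
S_23 = 23/2 × 246 = 2829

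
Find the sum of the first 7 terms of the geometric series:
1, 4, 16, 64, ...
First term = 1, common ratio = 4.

Sₙ = a(1 - rⁿ) / (1 - r)
S_7 = 1(1 - 4^7) / (1 - 4)
S_7 = 1(1 - 16384) / (-3)
S_7 = 5461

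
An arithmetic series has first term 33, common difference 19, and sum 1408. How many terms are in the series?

Using S = n/2 × [2a + (n-1)d]
1408 = n/2 × [2(33) + (n-1)(19)]
1408 = n/2 × [66 + 19n - 19]
2816 = n × [47 + 19n]
19n² + (47)n - 2816 = 0
Discriminant: Δ = (47)² - 4(19)(-2816) = 2209 + 214016 = 216225
√Δ = 465
n = [-(47) + √Δ] / (2·19) = (-47 + 465) / 38 = 418 / 38 = 11
(The negative root is discarded since n must be a positive integer.)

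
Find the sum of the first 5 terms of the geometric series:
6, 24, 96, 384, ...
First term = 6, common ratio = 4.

Sₙ = a(1 - rⁿ) / (1 - r)
S_5 = 6(1 - 4^5) / (1 - 4)
S_5 = 6(1 - 1024) / (-3)
S_5 = 2046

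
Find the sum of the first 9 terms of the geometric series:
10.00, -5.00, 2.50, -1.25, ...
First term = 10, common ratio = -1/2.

Sₙ = a(1 - rⁿ) / (1 - r)
S_9 = 10(1 - (-1/2)^9) / (1 - (-1/2))
S_9 = 10(1 - (-1/512)) / (3/2)
S_9 = 855/128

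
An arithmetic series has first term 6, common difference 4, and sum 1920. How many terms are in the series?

Using S = n/2 × [2a + (n-1)d]
1920 = n/2 × [2(6) + (n-1)(4)]
1920 = n/2 × [12 + 4n - 4]
3840 = n × [8 + 4n]
4n² + (8)n - 3840 = 0
Discriminant: Δ = (8)² - 4(4)(-3840) = 64 + 61440 = 61504
√Δ = 248
n = [-(8) + √Δ] / (2·4) = (-8 + 248) / 8 = 240 / 8 = 30
(The negative root is discarded since n must be a positive integer.)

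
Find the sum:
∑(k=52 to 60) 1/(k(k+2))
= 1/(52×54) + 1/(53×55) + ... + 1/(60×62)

Partial fractions: 1/(k(k+2)) = (1/2)[1/k - 1/(k+2)]
Telescoping leaves the first two and last two terms:
= (1/2)[1/52 + 1/53 - 1/61 - 1/62]
= 29061/10423192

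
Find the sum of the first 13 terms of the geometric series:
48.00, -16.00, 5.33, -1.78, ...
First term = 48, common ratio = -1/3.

Sₙ = a(1 - rⁿ) / (1 - r)
S_13 = 48(1 - (-1/3)^13) / (1 - (-1/3))
S_13 = 48(1 - (-1/1594323)) / (4/3)
S_13 = 6377296/177147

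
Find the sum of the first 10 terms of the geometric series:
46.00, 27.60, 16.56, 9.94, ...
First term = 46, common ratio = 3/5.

Sₙ = a(1 - rⁿ) / (1 - r)
S_10 = 46(1 - (3/5)^10) / (1 - (3/5))
S_10 = 46(1 - (59049/9765625)) / (2/5)
S_10 = 223251248/1953125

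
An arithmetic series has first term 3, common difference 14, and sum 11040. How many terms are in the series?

Using S = n/2 × [2a + (n-1)d]
11040 = n/2 × [2(3) + (n-1)(14)]
11040 = n/2 × [6 + 14n - 14]
22080 = n × [-8 + 14n]
14n² + (-8)n - 22080 = 0
Discriminant: Δ = (-8)² - 4(14)(-22080) = 64 + 1236480 = 1236544
√Δ = 1112
n = [-(-8) + √Δ] / (2·14) = (8 + 1112) / 28 = 1120 / 28 = 40
(The negative root is discarded since n must be a positive integer.)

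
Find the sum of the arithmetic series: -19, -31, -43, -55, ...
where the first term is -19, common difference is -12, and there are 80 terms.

Sₙ = n/2 × (first + last)
Last term = a + (n-1)d = -19 + (80-1)×(-12) = -967
S_80 = 80/2 × (-19 + (-967))
S_80 = 80/2 × (-986) = -39440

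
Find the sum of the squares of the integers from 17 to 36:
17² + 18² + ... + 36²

Use ∑_{k=1}^{n} k² = n(n+1)(2n+1)/6, then subtract the first 16 terms.
∑_{k=1}^{36} k² = 36×37×73/6 = 16206
∑_{k=1}^{16} k² = 16×17×33/6 = 1496
∑_{k=17}^{36} k² = 16206 - 1496 = 14710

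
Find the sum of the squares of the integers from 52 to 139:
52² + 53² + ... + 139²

Use ∑_{k=1}^{n} k² = n(n+1)(2n+1)/6, then subtract the first 51 terms.
∑_{k=1}^{139} k² = 139×140×279/6 = 904890
∑_{k=1}^{51} k² = 51×52×103/6 = 45526
∑_{k=52}^{139} k² = 904890 - 45526 = 859364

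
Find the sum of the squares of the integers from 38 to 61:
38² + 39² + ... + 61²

Use ∑_{k=1}^{n} k² = n(n+1)(2n+1)/6, then subtract the first 37 terms.
∑_{k=1}^{61} k² = 61×62×123/6 = 77531
∑_{k=1}^{37} k² = 37×38×75/6 = 17575
∑_{k=38}^{61} k² = 77531 - 17575 = 59956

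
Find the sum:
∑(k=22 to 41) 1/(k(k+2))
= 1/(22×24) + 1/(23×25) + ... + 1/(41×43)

Partial fractions: 1/(k(k+2)) = (1/2)[1/k - 1/(k+2)]
Telescoping leaves the first two and last two terms:
= (1/2)[1/22 + 1/23 - 1/42 - 1/43]
= 9565/456918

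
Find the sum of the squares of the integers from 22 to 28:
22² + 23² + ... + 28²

Use ∑_{k=1}^{n} k² = n(n+1)(2n+1)/6, then subtract the first 21 terms.
∑_{k=1}^{28} k² = 28×29×57/6 = 7714
∑_{k=1}^{21} k² = 21×22×43/6 = 3311
∑_{k=22}^{28} k² = 7714 - 3311 = 4403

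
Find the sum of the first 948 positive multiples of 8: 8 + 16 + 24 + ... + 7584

Factor out 8: = 8(1 + 2 + ... + 948) = 8 × n(n+1)/2
= 8 × 948×949/2
= 8 × 449826
= 3598608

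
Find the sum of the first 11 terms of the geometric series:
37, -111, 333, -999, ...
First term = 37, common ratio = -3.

Sₙ = a(1 - rⁿ) / (1 - r)
S_11 = 37(1 - (-3)^11) / (1 - (-3))
S_11 = 37(1 - (-177147)) / (4)
S_11 = 1638619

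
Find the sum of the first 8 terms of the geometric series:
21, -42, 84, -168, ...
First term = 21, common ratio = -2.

Sₙ = a(1 - rⁿ) / (1 - r)
S_8 = 21(1 - (-2)^8) / (1 - (-2))
S_8 = 21(1 - 256) / (3)
S_8 = -1785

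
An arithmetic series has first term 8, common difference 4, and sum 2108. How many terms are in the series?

Using S = n/2 × [2a + (n-1)d]
2108 = n/2 × [2(8) + (n-1)(4)]
2108 = n/2 × [16 + 4n - 4]
4216 = n × [12 + 4n]
4n² + (12)n - 4216 = 0
Discriminant: Δ = (12)² - 4(4)(-4216) = 144 + 67456 = 67600
√Δ = 260
n = [-(12) + √Δ] / (2·4) = (-12 + 260) / 8 = 248 / 8 = 31
(The negative root is discarded since n must be a positive integer.)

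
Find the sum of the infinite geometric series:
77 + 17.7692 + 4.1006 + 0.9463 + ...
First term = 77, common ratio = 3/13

For |r| < 1, S = a / (1 - r)
S = 77 / (1 - (3/13))
S = 77 / (10/13)
S = 1001/10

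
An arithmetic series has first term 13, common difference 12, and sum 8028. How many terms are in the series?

Using S = n/2 × [2a + (n-1)d]
8028 = n/2 × [2(13) + (n-1)(12)]
8028 = n/2 × [26 + 12n - 12]
16056 = n × [14 + 12n]
12n² + (14)n - 16056 = 0
Discriminant: Δ = (14)² - 4(12)(-16056) = 196 + 770688 = 770884
√Δ = 878
n = [-(14) + √Δ] / (2·12) = (-14 + 878) / 24 = 864 / 24 = 36
(The negative root is discarded since n must be a positive integer.)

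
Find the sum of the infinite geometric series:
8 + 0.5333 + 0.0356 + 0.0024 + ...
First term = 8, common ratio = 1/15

For |r| < 1, S = a / (1 - r)
S = 8 / (1 - (1/15))
S = 8 / (14/15)
S = 60/7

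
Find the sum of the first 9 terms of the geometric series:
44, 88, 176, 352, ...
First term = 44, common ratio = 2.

Sₙ = a(1 - rⁿ) / (1 - r)
S_9 = 44(1 - 2^9) / (1 - 2)
S_9 = 44(1 - 512) / (-1)
S_9 = 22484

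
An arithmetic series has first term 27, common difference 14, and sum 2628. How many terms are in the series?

Using S = n/2 × [2a + (n-1)d]
2628 = n/2 × [2(27) + (n-1)(14)]
2628 = n/2 × [54 + 14n - 14]
5256 = n × [40 + 14n]
14n² + (40)n - 5256 = 0
Discriminant: Δ = (40)² - 4(14)(-5256) = 1600 + 294336 = 295936
√Δ = 544
n = [-(40) + √Δ] / (2·14) = (-40 + 544) / 28 = 504 / 28 = 18
(The negative root is discarded since n must be a positive integer.)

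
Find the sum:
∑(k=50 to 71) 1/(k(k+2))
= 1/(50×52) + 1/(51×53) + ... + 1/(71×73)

Partial fractions: 1/(k(k+2)) = (1/2)[1/k - 1/(k+2)]
Telescoping leaves the first two and last two terms:
= (1/2)[1/50 + 1/51 - 1/72 - 1/73]
= 26851/4467600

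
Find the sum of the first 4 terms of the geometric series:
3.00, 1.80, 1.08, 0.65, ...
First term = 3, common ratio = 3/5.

Sₙ = a(1 - rⁿ) / (1 - r)
S_4 = 3(1 - (3/5)^4) / (1 - (3/5))
S_4 = 3(1 - (81/625)) / (2/5)
S_4 = 816/125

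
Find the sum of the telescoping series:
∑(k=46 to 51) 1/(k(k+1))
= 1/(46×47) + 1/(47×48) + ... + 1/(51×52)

Partial fractions: 1/(k(k+1)) = 1/k - 1/(k+1)
The series telescopes:
= (1/46 - 1/47) + (1/47 - 1/48) + ... + (1/51 - 1/52)
= 1/46 - 1/52
= 3/1196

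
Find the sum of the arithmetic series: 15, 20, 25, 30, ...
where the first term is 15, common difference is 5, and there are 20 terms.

Sₙ = n/2 × (first + last)
Last term = a + (n-1)d = 15 + (20-1)×5 = 110
S_20 = 20/2 × (15 + 110)
S_20 = 20/2 × 125 = 1250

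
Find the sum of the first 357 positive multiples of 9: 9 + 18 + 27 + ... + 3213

Factor out 9: = 9(1 + 2 + ... + 357) = 9 × n(n+1)/2
= 9 × 357×358/2
= 9 × 63903
= 575127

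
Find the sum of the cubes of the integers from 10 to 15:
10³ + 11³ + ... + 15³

Use ∑_{k=1}^{n} k³ = [n(n+1)/2]², then subtract the first 9 terms.
∑_{k=1}^{15} k³ = [15×16/2]² = 120² = 14400
∑_{k=1}^{9} k³ = [9×10/2]² = 45² = 2025
∑_{k=10}^{15} k³ = 14400 - 2025 = 12375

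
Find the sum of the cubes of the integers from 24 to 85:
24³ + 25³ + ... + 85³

Use ∑_{k=1}^{n} k³ = [n(n+1)/2]², then subtract the first 23 terms.
∑_{k=1}^{85} k³ = [85×86/2]² = 3655² = 13359025
∑_{k=1}^{23} k³ = [23×24/2]² = 276² = 76176
∑_{k=24}^{85} k³ = 13359025 - 76176 = 13282849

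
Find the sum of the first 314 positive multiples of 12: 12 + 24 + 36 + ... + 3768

Factor out 12: = 12(1 + 2 + ... + 314) = 12 × n(n+1)/2
= 12 × 314×315/2
= 12 × 49455
= 593460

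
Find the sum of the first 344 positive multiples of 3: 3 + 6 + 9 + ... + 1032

Factor out 3: = 3(1 + 2 + ... + 344) = 3 × n(n+1)/2
= 3 × 344×345/2
= 3 × 59340
= 178020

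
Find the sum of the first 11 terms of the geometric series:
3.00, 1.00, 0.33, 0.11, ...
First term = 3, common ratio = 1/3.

Sₙ = a(1 - rⁿ) / (1 - r)
S_11 = 3(1 - (1/3)^11) / (1 - (1/3))
S_11 = 3(1 - (1/177147)) / (2/3)
S_11 = 88573/19683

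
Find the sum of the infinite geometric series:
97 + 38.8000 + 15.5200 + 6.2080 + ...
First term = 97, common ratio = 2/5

For |r| < 1, S = a / (1 - r)
S = 97 / (1 - (2/5))
S = 97 / (3/5)
S = 485/3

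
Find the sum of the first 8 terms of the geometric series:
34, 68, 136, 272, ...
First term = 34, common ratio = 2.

Sₙ = a(1 - rⁿ) / (1 - r)
S_8 = 34(1 - 2^8) / (1 - 2)
S_8 = 34(1 - 256) / (-1)
S_8 = 8670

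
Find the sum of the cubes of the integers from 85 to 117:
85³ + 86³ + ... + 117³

Use ∑_{k=1}^{n} k³ = [n(n+1)/2]², then subtract the first 84 terms.
∑_{k=1}^{117} k³ = [117×118/2]² = 6903² = 47651409
∑_{k=1}^{84} k³ = [84×85/2]² = 3570² = 12744900
∑_{k=85}^{117} k³ = 47651409 - 12744900 = 34906509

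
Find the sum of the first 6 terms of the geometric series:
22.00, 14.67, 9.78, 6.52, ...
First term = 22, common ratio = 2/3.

Sₙ = a(1 - rⁿ) / (1 - r)
S_6 = 22(1 - (2/3)^6) / (1 - (2/3))
S_6 = 22(1 - (64/729)) / (1/3)
S_6 = 14630/243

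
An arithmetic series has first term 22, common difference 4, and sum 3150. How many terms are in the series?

Using S = n/2 × [2a + (n-1)d]
3150 = n/2 × [2(22) + (n-1)(4)]
3150 = n/2 × [44 + 4n - 4]
6300 = n × [40 + 4n]
4n² + (40)n - 6300 = 0
Discriminant: Δ = (40)² - 4(4)(-6300) = 1600 + 100800 = 102400
√Δ = 320
n = [-(40) + √Δ] / (2·4) = (-40 + 320) / 8 = 280 / 8 = 35
(The negative root is discarded since n must be a positive integer.)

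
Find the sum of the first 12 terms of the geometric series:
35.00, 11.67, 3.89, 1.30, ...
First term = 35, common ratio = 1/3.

Sₙ = a(1 - rⁿ) / (1 - r)
S_12 = 35(1 - (1/3)^12) / (1 - (1/3))
S_12 = 35(1 - (1/531441)) / (2/3)
S_12 = 9300200/177147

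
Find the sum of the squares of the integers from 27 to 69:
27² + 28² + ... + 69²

Use ∑_{k=1}^{n} k² = n(n+1)(2n+1)/6, then subtract the first 26 terms.
∑_{k=1}^{69} k² = 69×70×139/6 = 111895
∑_{k=1}^{26} k² = 26×27×53/6 = 6201
∑_{k=27}^{69} k² = 111895 - 6201 = 105694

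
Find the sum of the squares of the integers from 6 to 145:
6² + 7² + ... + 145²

Use ∑_{k=1}^{n} k² = n(n+1)(2n+1)/6, then subtract the first 5 terms.
∑_{k=1}^{145} k² = 145×146×291/6 = 1026745
∑_{k=1}^{5} k² = 5×6×11/6 = 55
∑_{k=6}^{145} k² = 1026745 - 55 = 1026690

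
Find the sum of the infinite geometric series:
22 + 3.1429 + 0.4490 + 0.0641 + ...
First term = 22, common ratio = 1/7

For |r| < 1, S = a / (1 - r)
S = 22 / (1 - (1/7))
S = 22 / (6/7)
S = 77/3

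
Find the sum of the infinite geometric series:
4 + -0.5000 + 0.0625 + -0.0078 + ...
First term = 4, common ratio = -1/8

For |r| < 1, S = a / (1 - r)
S = 4 / (1 - (-1/8))
S = 4 / (9/8)
S = 32/9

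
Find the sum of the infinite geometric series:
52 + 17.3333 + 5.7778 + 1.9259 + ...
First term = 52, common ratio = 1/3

For |r| < 1, S = a / (1 - r)
S = 52 / (1 - (1/3))
S = 52 / (2/3)
S = 78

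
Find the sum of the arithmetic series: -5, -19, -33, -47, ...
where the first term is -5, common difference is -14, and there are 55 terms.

Sₙ = n/2 × (first + last)
Last term = a + (n-1)d = -5 + (55-1)×(-14) = -761
S_55 = 55/2 × (-5 + (-761))
S_55 = 55/2 × (-766) = -21065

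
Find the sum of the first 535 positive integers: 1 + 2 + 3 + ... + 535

Formula: ∑k = n(n+1)/2
= 535×536/2
= 286760/2
= 143380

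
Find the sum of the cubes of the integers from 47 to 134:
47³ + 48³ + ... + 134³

Use ∑_{k=1}^{n} k³ = [n(n+1)/2]², then subtract the first 46 terms.
∑_{k=1}^{134} k³ = [134×135/2]² = 9045² = 81812025
∑_{k=1}^{46} k³ = [46×47/2]² = 1081² = 1168561
∑_{k=47}^{134} k³ = 81812025 - 1168561 = 80643464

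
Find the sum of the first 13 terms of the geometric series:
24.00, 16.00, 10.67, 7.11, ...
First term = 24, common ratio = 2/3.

Sₙ = a(1 - rⁿ) / (1 - r)
S_13 = 24(1 - (2/3)^13) / (1 - (2/3))
S_13 = 24(1 - (8192/1594323)) / (1/3)
S_13 = 12689048/177147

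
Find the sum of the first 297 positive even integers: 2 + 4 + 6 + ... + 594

Sum of first n even numbers = n(n+1)
= 297×298
= 88506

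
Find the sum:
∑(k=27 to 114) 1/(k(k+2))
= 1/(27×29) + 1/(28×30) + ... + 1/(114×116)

Partial fractions: 1/(k(k+2)) = (1/2)[1/k - 1/(k+2)]
Telescoping leaves the first two and last two terms:
= (1/2)[1/27 + 1/28 - 1/115 - 1/116]
= 69883/2521260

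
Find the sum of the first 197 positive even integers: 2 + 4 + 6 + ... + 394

Sum of first n even numbers = n(n+1)
= 197×198
= 39006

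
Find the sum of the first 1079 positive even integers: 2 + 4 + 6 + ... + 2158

Sum of first n even numbers = n(n+1)
= 1079×1080
= 1165320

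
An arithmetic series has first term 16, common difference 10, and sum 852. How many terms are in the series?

Using S = n/2 × [2a + (n-1)d]
852 = n/2 × [2(16) + (n-1)(10)]
852 = n/2 × [32 + 10n - 10]
1704 = n × [22 + 10n]
10n² + (22)n - 1704 = 0
Discriminant: Δ = (22)² - 4(10)(-1704) = 484 + 68160 = 68644
√Δ = 262
n = [-(22) + √Δ] / (2·10) = (-22 + 262) / 20 = 240 / 20 = 12
(The negative root is discarded since n must be a positive integer.)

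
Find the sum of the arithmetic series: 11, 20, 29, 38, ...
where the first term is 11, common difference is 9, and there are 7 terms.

Sₙ = n/2 × (first + last)
Last term = a + (n-1)d = 11 + (7-1)×9 = 65
S_7 = 7/2 × (11 + 65)
S_7 = 7/2 × 76 = 266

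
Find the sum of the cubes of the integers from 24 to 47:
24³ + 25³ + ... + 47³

Use ∑_{k=1}^{n} k³ = [n(n+1)/2]², then subtract the first 23 terms.
∑_{k=1}^{47} k³ = [47×48/2]² = 1128² = 1272384
∑_{k=1}^{23} k³ = [23×24/2]² = 276² = 76176
∑_{k=24}^{47} k³ = 1272384 - 76176 = 1196208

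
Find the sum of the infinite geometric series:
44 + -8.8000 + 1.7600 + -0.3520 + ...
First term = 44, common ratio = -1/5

For |r| < 1, S = a / (1 - r)
S = 44 / (1 - (-1/5))
S = 44 / (6/5)
S = 110/3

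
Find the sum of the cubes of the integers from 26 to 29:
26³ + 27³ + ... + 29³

Use ∑_{k=1}^{n} k³ = [n(n+1)/2]², then subtract the first 25 terms.
∑_{k=1}^{29} k³ = [29×30/2]² = 435² = 189225
∑_{k=1}^{25} k³ = [25×26/2]² = 325² = 105625
∑_{k=26}^{29} k³ = 189225 - 105625 = 83600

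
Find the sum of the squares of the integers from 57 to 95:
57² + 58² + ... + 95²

Use ∑_{k=1}^{n} k² = n(n+1)(2n+1)/6, then subtract the first 56 terms.
∑_{k=1}^{95} k² = 95×96×191/6 = 290320
∑_{k=1}^{56} k² = 56×57×113/6 = 60116
∑_{k=57}^{95} k² = 290320 - 60116 = 230204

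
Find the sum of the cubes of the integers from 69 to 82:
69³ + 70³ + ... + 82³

Use ∑_{k=1}^{n} k³ = [n(n+1)/2]², then subtract the first 68 terms.
∑_{k=1}^{82} k³ = [82×83/2]² = 3403² = 11580409
∑_{k=1}^{68} k³ = [68×69/2]² = 2346² = 5503716
∑_{k=69}^{82} k³ = 11580409 - 5503716 = 6076693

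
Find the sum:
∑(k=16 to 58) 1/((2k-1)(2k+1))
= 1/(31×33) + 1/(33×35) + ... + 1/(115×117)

Partial fractions: 1/((2k-1)(2k+1)) = (1/2)[1/(2k-1) - 1/(2k+1)]
The series telescopes:
= (1/2)[1/31 - 1/117]
= 43/3627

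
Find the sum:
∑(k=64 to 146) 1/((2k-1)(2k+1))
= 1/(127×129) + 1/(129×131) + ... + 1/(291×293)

Partial fractions: 1/((2k-1)(2k+1)) = (1/2)[1/(2k-1) - 1/(2k+1)]
The series telescopes:
= (1/2)[1/127 - 1/293]
= 83/37211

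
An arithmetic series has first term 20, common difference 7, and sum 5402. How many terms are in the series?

Using S = n/2 × [2a + (n-1)d]
5402 = n/2 × [2(20) + (n-1)(7)]
5402 = n/2 × [40 + 7n - 7]
10804 = n × [33 + 7n]
7n² + (33)n - 10804 = 0
Discriminant: Δ = (33)² - 4(7)(-10804) = 1089 + 302512 = 303601
√Δ = 551
n = [-(33) + √Δ] / (2·7) = (-33 + 551) / 14 = 518 / 14 = 37
(The negative root is discarded since n must be a positive integer.)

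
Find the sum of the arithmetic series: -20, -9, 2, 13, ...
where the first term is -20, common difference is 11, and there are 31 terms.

Sₙ = n/2 × (first + last)
Last term = a + (n-1)d = -20 + (31-1)×11 = 310
S_31 = 31/2 × (-20 + 310)
S_31 = 31/2 × 290 = 4495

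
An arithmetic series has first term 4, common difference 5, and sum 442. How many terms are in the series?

Using S = n/2 × [2a + (n-1)d]
442 = n/2 × [2(4) + (n-1)(5)]
442 = n/2 × [8 + 5n - 5]
884 = n × [3 + 5n]
5n² + (3)n - 884 = 0
Discriminant: Δ = (3)² - 4(5)(-884) = 9 + 17680 = 17689
√Δ = 133
n = [-(3) + √Δ] / (2·5) = (-3 + 133) / 10 = 130 / 10 = 13
(The negative root is discarded since n must be a positive integer.)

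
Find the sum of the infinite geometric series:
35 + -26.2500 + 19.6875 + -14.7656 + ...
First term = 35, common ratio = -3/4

For |r| < 1, S = a / (1 - r)
S = 35 / (1 - (-3/4))
S = 35 / (7/4)
S = 20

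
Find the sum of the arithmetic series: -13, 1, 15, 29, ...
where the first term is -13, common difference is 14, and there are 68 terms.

Sₙ = n/2 × (first + last)
Last term = a + (n-1)d = -13 + (68-1)×14 = 925
S_68 = 68/2 × (-13 + 925)
S_68 = 68/2 × 912 = 31008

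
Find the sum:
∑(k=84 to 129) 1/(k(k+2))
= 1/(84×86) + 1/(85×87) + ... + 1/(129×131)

Partial fractions: 1/(k(k+2)) = (1/2)[1/k - 1/(k+2)]
Telescoping leaves the first two and last two terms:
= (1/2)[1/84 + 1/85 - 1/130 - 1/131]
= 101453/24318840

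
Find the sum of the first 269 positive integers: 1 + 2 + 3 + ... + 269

Formula: ∑k = n(n+1)/2
= 269×270/2
= 72630/2
= 36315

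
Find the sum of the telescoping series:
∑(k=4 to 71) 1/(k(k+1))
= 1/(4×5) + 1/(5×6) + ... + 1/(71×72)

Partial fractions: 1/(k(k+1)) = 1/k - 1/(k+1)
The series telescopes:
= (1/4 - 1/5) + (1/5 - 1/6) + ... + (1/71 - 1/72)
= 1/4 - 1/72
= 17/72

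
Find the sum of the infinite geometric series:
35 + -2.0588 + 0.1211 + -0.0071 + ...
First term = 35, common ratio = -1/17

For |r| < 1, S = a / (1 - r)
S = 35 / (1 - (-1/17))
S = 35 / (18/17)
S = 595/18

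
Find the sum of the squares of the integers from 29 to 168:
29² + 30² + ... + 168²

Use ∑_{k=1}^{n} k² = n(n+1)(2n+1)/6, then subtract the first 28 terms.
∑_{k=1}^{168} k² = 168×169×337/6 = 1594684
∑_{k=1}^{28} k² = 28×29×57/6 = 7714
∑_{k=29}^{168} k² = 1594684 - 7714 = 1586970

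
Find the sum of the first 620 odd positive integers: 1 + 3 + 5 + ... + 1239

Sum of first n odd numbers = n²
= 620²
= 384400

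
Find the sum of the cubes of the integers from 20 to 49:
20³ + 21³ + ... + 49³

Use ∑_{k=1}^{n} k³ = [n(n+1)/2]², then subtract the first 19 terms.
∑_{k=1}^{49} k³ = [49×50/2]² = 1225² = 1500625
∑_{k=1}^{19} k³ = [19×20/2]² = 190² = 36100
∑_{k=20}^{49} k³ = 1500625 - 36100 = 1464525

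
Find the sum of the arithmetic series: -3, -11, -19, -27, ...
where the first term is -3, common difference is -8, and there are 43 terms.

Sₙ = n/2 × (first + last)
Last term = a + (n-1)d = -3 + (43-1)×(-8) = -339
S_43 = 43/2 × (-3 + (-339))
S_43 = 43/2 × (-342) = -7353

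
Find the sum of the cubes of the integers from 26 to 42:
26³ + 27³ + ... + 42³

Use ∑_{k=1}^{n} k³ = [n(n+1)/2]², then subtract the first 25 terms.
∑_{k=1}^{42} k³ = [42×43/2]² = 903² = 815409
∑_{k=1}^{25} k³ = [25×26/2]² = 325² = 105625
∑_{k=26}^{42} k³ = 815409 - 105625 = 709784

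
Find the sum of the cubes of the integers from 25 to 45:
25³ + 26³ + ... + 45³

Use ∑_{k=1}^{n} k³ = [n(n+1)/2]², then subtract the first 24 terms.
∑_{k=1}^{45} k³ = [45×46/2]² = 1035² = 1071225
∑_{k=1}^{24} k³ = [24×25/2]² = 300² = 90000
∑_{k=25}^{45} k³ = 1071225 - 90000 = 981225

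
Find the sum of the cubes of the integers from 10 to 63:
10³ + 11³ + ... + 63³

Use ∑_{k=1}^{n} k³ = [n(n+1)/2]², then subtract the first 9 terms.
∑_{k=1}^{63} k³ = [63×64/2]² = 2016² = 4064256
∑_{k=1}^{9} k³ = [9×10/2]² = 45² = 2025
∑_{k=10}^{63} k³ = 4064256 - 2025 = 4062231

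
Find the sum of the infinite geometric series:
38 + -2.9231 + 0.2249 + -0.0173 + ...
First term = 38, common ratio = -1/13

For |r| < 1, S = a / (1 - r)
S = 38 / (1 - (-1/13))
S = 38 / (14/13)
S = 247/7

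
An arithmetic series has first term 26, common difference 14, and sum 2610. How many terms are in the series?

Using S = n/2 × [2a + (n-1)d]
2610 = n/2 × [2(26) + (n-1)(14)]
2610 = n/2 × [52 + 14n - 14]
5220 = n × [38 + 14n]
14n² + (38)n - 5220 = 0
Discriminant: Δ = (38)² - 4(14)(-5220) = 1444 + 292320 = 293764
√Δ = 542
n = [-(38) + √Δ] / (2·14) = (-38 + 542) / 28 = 504 / 28 = 18
(The negative root is discarded since n must be a positive integer.)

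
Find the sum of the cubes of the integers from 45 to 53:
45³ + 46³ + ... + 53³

Use ∑_{k=1}^{n} k³ = [n(n+1)/2]², then subtract the first 44 terms.
∑_{k=1}^{53} k³ = [53×54/2]² = 1431² = 2047761
∑_{k=1}^{44} k³ = [44×45/2]² = 990² = 980100
∑_{k=45}^{53} k³ = 2047761 - 980100 = 1067661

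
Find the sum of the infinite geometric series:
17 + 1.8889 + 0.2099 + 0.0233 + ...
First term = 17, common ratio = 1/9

For |r| < 1, S = a / (1 - r)
S = 17 / (1 - (1/9))
S = 17 / (8/9)
S = 153/8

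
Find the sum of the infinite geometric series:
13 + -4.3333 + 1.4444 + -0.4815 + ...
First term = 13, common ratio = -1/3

For |r| < 1, S = a / (1 - r)
S = 13 / (1 - (-1/3))
S = 13 / (4/3)
S = 39/4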